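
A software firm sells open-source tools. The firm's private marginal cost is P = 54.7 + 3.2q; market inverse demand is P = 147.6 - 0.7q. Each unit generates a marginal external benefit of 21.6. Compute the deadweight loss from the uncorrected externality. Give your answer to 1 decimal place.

DWL = 59.8

Market equilibrium (private): 54.7 + 3.2q = 147.6 - 0.7q → q_m = 23.8205.
Social marginal cost = private MC − MEB = 33.1 + 3.2q.
Set SMC = demand: 33.1 + 3.2q = 147.6 - 0.7q → q* = 29.3590.
Height of the DWL triangle at q_m is demand(q_m) − SMC(q_m) = MEB(q_m) = 21.6000.
DWL = ½ × 5.5385 × 21.6000 = 59.8158.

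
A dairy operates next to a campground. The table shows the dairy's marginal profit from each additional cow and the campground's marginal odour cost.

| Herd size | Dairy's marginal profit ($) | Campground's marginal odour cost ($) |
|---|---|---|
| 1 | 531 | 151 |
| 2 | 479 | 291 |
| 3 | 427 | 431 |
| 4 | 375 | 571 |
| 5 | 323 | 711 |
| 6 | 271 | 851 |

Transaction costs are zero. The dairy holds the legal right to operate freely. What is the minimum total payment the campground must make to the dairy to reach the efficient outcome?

Left alone the dairy would choose level 6 (marginal profit stays positive).
Efficient level: k* = 2 (marginal profit ≥ marginal odour cost through 2).
The campground must at least cover the dairy's forgone profit from cutting 6→2: 427 + 375 + 323 + 271 = 1396.

$1396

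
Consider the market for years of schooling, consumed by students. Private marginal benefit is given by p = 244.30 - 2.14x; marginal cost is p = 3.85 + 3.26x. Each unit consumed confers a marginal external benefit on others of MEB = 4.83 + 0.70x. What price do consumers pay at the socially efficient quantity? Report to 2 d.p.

P = 132.62

Social marginal benefit = demand + MEB = 249.13 - 1.44x.
Set SMB = MC: 249.13 - 1.44x = 3.85 + 3.26x → x* = 52.1872.
Consumer price on the demand curve at x*: 244.30 − 2.14×52.1872 = 132.6194.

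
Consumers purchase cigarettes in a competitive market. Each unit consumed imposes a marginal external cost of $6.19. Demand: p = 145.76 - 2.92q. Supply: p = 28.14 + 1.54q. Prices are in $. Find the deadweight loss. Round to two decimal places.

DWL = $4.30

Market equilibrium (private): 28.14 + 1.54q = 145.76 - 2.92q → q_m = 26.3722.
Social marginal benefit = demand − MEC = 139.57 - 2.92q.
Set SMB = MC: 139.57 - 2.92q = 28.14 + 1.54q → q* = 24.9843.
The welfare-loss triangle has base |q_m − q*| and height MEC(q_m) (the vertical gap between SMB and MC is zero at q* and MEC at q_m).
DWL = ½ × 1.3879 × 6.1900 = 4.2956.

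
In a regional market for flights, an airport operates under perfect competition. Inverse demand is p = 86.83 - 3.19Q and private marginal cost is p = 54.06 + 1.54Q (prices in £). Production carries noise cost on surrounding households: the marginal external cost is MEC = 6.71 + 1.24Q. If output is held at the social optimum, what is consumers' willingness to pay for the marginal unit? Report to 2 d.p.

Social marginal cost = private MC + MEC = 60.77 + 2.78Q.
Set SMC = demand: 60.77 + 2.78Q = 86.83 - 3.19Q → Q* = 4.3652.
Consumer price on the demand curve at Q*: 86.83 − 3.19×4.3652 = 72.9050.

P = £72.91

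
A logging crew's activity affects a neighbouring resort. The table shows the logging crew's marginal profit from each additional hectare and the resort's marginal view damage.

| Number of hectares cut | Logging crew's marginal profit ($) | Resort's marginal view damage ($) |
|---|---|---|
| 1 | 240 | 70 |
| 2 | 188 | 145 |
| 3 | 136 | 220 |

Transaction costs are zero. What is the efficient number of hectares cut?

Bargaining reaches the level where marginal profit last exceeds marginal view damage.
That holds through level 2 (188 ≥ 145) but not at 3 (136 < 220).

2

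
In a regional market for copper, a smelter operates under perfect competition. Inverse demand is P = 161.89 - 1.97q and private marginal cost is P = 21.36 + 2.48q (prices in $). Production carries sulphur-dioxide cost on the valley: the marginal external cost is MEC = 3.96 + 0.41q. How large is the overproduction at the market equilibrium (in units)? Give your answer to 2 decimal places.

3.48 units

Market equilibrium (private): 21.36 + 2.48q = 161.89 - 1.97q → q_m = 31.5798.
Social marginal cost = private MC + MEC = 25.32 + 2.89q.
Set SMC = demand: 25.32 + 2.89q = 161.89 - 1.97q → q* = 28.1008.
Gap = |31.5798 − 28.1008| = 3.4790.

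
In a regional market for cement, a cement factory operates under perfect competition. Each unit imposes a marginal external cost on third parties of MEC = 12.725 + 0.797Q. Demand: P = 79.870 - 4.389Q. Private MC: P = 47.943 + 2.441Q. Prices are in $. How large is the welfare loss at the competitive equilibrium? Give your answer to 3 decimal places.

DWL = $17.741

Market equilibrium (private): 47.943 + 2.441Q = 79.870 - 4.389Q → Q_m = 4.6745.
Social marginal cost = private MC + MEC = 60.668 + 3.238Q.
Set SMC = demand: 60.668 + 3.238Q = 79.870 - 4.389Q → Q* = 2.5176.
Height of the DWL triangle at Q_m is SMC(Q_m) − demand(Q_m) = MEC(Q_m) = 16.4506.
DWL = ½ × 2.1569 × 16.4506 = 17.7411.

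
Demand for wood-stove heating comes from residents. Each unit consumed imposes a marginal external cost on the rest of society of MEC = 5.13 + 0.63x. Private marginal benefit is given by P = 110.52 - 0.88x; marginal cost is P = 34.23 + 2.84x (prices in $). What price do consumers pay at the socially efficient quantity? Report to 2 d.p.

P = $96.12

Social marginal benefit = demand − MEC = 105.39 - 1.51x.
Set SMB = MC: 105.39 - 1.51x = 34.23 + 2.84x → x* = 16.3586.
Consumer price on the demand curve at x*: 110.52 − 0.88×16.3586 = 96.1244.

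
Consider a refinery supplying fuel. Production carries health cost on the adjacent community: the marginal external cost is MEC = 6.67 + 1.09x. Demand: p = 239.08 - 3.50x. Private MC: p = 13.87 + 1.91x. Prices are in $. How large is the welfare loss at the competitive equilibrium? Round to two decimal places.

DWL = $208.36

Market equilibrium (private): 13.87 + 1.91x = 239.08 - 3.50x → x_m = 41.6285.
Social marginal cost = private MC + MEC = 20.54 + 3.00x.
Set SMC = demand: 20.54 + 3.00x = 239.08 - 3.50x → x* = 33.6215.
The loss is the area between SMC and demand from x* to x_m; with linear curves that's a triangle of height MEC(x_m).
DWL = ½ × 8.0070 × 52.0450 = 208.3622.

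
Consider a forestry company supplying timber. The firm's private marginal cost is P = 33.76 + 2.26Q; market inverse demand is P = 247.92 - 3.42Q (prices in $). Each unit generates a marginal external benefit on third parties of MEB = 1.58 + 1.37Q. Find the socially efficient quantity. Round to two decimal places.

Q* = 50.06

Social marginal cost = private MC − MEB = 32.18 + 0.89Q.
Set SMC = demand: 32.18 + 0.89Q = 247.92 - 3.42Q → Q* = 50.0557.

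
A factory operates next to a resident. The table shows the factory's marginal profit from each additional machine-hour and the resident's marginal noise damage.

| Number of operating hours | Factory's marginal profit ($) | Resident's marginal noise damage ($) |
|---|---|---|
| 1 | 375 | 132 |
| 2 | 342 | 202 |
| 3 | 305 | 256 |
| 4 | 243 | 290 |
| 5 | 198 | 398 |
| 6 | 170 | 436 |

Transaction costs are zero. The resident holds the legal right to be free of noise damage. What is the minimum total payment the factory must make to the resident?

$590

Efficient level: marginal profit ≥ marginal noise damage through level 3, so k* = 3.
With the resident holding the right, the factory must at least compensate total damage at k*: 132 + 202 + 256 = 590.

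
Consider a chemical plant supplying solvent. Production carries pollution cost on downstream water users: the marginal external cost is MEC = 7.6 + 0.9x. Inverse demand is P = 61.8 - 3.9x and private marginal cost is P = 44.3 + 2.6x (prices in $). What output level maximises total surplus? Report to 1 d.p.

x* = 1.3

Social marginal cost = private MC + MEC = 51.9 + 3.5x.
Set SMC = demand: 51.9 + 3.5x = 61.8 - 3.9x → x* = 1.3378.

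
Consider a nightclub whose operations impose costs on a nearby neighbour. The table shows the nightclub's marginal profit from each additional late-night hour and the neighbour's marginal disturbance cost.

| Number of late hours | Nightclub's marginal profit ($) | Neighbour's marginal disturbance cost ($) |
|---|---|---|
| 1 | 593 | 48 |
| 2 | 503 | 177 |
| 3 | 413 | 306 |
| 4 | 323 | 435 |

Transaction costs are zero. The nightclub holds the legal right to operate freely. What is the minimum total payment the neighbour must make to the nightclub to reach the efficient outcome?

Left alone the nightclub would choose level 4 (marginal profit stays positive).
Efficient level: k* = 3 (marginal profit ≥ marginal disturbance cost through 3).
The neighbour must at least cover the nightclub's forgone profit from cutting 4→3: 323 = 323.

$323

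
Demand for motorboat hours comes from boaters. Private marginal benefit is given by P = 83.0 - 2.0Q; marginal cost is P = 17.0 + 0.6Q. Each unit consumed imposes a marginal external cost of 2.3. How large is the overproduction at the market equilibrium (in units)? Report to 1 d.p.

0.9 units

Market equilibrium (private): 17.0 + 0.6Q = 83.0 - 2.0Q → Q_m = 25.3846.
Social marginal benefit = demand − MEC = 80.7 - 2.0Q.
Set SMB = MC: 80.7 - 2.0Q = 17.0 + 0.6Q → Q* = 24.5000.
Gap = |25.3846 − 24.5000| = 0.8846.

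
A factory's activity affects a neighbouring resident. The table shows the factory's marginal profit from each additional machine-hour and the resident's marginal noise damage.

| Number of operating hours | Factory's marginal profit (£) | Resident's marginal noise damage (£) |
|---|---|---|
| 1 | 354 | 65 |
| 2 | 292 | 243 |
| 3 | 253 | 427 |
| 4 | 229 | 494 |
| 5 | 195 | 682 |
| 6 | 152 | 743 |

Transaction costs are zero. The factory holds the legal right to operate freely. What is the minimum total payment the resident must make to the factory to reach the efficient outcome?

Left alone the factory would choose level 6 (marginal profit stays positive).
Efficient level: k* = 2 (marginal profit ≥ marginal noise damage through 2).
The resident must at least cover the factory's forgone profit from cutting 6→2: 253 + 229 + 195 + 152 = 829.

£829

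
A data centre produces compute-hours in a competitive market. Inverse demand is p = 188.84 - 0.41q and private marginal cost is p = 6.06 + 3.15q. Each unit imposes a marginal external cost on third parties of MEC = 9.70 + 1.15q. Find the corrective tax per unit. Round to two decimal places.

Social marginal cost = private MC + MEC = 15.76 + 4.30q.
Set SMC = demand: 15.76 + 4.30q = 188.84 - 0.41q → q* = 36.7473.
The Pigouvian tax equals MEC at q*: 9.70 + 1.15×36.7473 = 51.9594.

tax = 51.96 per unit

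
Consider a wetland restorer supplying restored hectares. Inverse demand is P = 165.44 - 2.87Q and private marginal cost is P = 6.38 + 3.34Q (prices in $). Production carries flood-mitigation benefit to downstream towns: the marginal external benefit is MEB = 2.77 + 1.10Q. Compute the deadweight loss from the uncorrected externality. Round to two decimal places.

DWL = $93.70

Market equilibrium (private): 6.38 + 3.34Q = 165.44 - 2.87Q → Q_m = 25.6135.
Social marginal cost = private MC − MEB = 3.61 + 2.24Q.
Set SMC = demand: 3.61 + 2.24Q = 165.44 - 2.87Q → Q* = 31.6693.
Height of the DWL triangle at Q_m is demand(Q_m) − SMC(Q_m) = MEB(Q_m) = 30.9449.
DWL = ½ × 6.0558 × 30.9449 = 93.6981.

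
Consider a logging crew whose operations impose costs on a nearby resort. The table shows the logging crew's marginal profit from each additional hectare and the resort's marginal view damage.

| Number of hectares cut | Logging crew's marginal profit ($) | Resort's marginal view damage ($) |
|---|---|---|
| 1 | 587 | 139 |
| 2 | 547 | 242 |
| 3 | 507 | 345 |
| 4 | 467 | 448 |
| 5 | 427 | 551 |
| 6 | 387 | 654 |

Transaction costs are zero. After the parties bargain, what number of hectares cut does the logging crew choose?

4

Bargaining reaches the level where marginal profit last exceeds marginal view damage.
That holds through level 4 (467 ≥ 448) but not at 5 (427 < 551).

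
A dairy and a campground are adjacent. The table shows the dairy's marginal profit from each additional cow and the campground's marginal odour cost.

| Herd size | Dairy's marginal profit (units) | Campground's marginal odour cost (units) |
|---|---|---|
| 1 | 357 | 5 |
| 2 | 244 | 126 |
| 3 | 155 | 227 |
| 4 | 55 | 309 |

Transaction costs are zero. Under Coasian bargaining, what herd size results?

2

Bargaining reaches the level where marginal profit last exceeds marginal odour cost.
That holds through level 2 (244 ≥ 126) but not at 3 (155 < 227).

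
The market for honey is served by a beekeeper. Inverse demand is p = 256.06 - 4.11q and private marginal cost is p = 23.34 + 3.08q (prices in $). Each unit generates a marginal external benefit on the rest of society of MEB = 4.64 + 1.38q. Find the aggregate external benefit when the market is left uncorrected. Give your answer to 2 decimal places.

$873.05

Market equilibrium (private): 23.34 + 3.08q = 256.06 - 4.11q → q_m = 32.3672.
Total external benefit = ∫₀^{q_m} (4.64 + 1.38q) dq = 4.64×32.3672 + ½×1.38×32.3672² = 873.0524.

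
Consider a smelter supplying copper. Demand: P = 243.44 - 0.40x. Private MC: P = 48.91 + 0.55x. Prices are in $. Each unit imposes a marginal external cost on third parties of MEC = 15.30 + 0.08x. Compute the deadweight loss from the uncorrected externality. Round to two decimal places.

Market equilibrium (private): 48.91 + 0.55x = 243.44 - 0.40x → x_m = 204.7684.
Social marginal cost = private MC + MEC = 64.21 + 0.63x.
Set SMC = demand: 64.21 + 0.63x = 243.44 - 0.40x → x* = 174.0097.
Between x* and x_m the wedge SMC − demand runs linearly from 0 to MEC(x_m), so the loss is a triangle.
DWL = ½ × 30.7587 × 31.6815 = 487.2409.

DWL = $487.24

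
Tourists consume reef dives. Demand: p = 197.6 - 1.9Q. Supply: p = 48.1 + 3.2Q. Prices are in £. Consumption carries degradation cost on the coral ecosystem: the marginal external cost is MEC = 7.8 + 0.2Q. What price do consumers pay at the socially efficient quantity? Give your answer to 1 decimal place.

P = £146.8

Social marginal benefit = demand − MEC = 189.8 - 2.1Q.
Set SMB = MC: 189.8 - 2.1Q = 48.1 + 3.2Q → Q* = 26.7358.
Consumer price on the demand curve at Q*: 197.6 − 1.9×26.7358 = 146.8020.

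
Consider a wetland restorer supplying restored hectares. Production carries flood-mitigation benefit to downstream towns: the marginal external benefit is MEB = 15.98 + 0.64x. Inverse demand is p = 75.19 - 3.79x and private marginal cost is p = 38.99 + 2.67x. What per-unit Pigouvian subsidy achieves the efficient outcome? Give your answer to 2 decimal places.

Social marginal cost = private MC − MEB = 23.01 + 2.03x.
Set SMC = demand: 23.01 + 2.03x = 75.19 - 3.79x → x* = 8.9656.
The Pigouvian subsidy equals MEB at x*: 15.98 + 0.64×8.9656 = 21.7180.

subsidy = 21.72 per unit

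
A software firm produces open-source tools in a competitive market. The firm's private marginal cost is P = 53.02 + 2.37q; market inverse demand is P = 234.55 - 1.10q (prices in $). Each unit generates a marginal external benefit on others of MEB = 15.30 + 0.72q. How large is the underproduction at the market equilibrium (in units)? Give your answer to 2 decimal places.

19.26 units

Market equilibrium (private): 53.02 + 2.37q = 234.55 - 1.10q → q_m = 52.3141.
Social marginal cost = private MC − MEB = 37.72 + 1.65q.
Set SMC = demand: 37.72 + 1.65q = 234.55 - 1.10q → q* = 71.5745.
Gap = |52.3141 − 71.5745| = 19.2604.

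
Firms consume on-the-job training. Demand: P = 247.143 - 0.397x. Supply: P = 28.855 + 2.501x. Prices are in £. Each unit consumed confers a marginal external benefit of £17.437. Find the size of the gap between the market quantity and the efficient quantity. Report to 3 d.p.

6.017 units

Market equilibrium (private): 28.855 + 2.501x = 247.143 - 0.397x → x_m = 75.3237.
Social marginal benefit = demand + MEB = 264.580 - 0.397x.
Set SMB = MC: 264.580 - 0.397x = 28.855 + 2.501x → x* = 81.3406.
Gap = |75.3237 − 81.3406| = 6.0169.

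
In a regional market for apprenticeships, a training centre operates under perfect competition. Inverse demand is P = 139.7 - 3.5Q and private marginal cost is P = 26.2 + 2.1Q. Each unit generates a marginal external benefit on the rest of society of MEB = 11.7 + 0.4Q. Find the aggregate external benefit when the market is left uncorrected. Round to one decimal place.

319.3

Market equilibrium (private): 26.2 + 2.1Q = 139.7 - 3.5Q → Q_m = 20.2679.
Total external benefit = ∫₀^{Q_m} (11.7 + 0.4Q) dQ = 11.7×20.2679 + ½×0.4×20.2679² = 319.2920.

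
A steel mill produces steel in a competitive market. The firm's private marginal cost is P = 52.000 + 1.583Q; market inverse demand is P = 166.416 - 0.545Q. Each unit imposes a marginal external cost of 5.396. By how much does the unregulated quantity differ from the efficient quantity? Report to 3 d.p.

Market equilibrium (private): 52.000 + 1.583Q = 166.416 - 0.545Q → Q_m = 53.7669.
Social marginal cost = private MC + MEC = 57.396 + 1.583Q.
Set SMC = demand: 57.396 + 1.583Q = 166.416 - 0.545Q → Q* = 51.2312.
Gap = |53.7669 − 51.2312| = 2.5357.

2.536 units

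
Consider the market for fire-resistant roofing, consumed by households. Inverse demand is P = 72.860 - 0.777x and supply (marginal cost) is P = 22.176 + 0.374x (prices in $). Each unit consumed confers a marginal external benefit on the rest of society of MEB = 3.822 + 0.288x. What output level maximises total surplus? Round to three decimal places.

x* = 63.159

Social marginal benefit = demand + MEB = 76.682 - 0.489x.
Set SMB = MC: 76.682 - 0.489x = 22.176 + 0.374x → x* = 63.1587.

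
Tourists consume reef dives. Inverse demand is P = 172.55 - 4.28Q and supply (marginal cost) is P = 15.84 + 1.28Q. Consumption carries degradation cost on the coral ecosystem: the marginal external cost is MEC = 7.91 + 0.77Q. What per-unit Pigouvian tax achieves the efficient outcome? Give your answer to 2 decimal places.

tax = 26.01 per unit

Social marginal benefit = demand − MEC = 164.64 - 5.05Q.
Set SMB = MC: 164.64 - 5.05Q = 15.84 + 1.28Q → Q* = 23.5071.
The Pigouvian tax equals MEC at Q*: 7.91 + 0.77×23.5071 = 26.0105.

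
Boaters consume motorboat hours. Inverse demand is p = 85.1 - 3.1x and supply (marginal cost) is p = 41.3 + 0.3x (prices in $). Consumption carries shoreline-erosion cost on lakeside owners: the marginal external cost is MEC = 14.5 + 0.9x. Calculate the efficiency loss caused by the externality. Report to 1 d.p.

Market equilibrium (private): 41.3 + 0.3x = 85.1 - 3.1x → x_m = 12.8824.
Social marginal benefit = demand − MEC = 70.6 - 4.0x.
Set SMB = MC: 70.6 - 4.0x = 41.3 + 0.3x → x* = 6.8140.
The welfare-loss triangle has base |x_m − x*| and height MEC(x_m) (the vertical gap between SMB and MC is zero at x* and MEC at x_m).
DWL = ½ × 6.0684 × 26.0941 = 79.1747.

DWL = $79.2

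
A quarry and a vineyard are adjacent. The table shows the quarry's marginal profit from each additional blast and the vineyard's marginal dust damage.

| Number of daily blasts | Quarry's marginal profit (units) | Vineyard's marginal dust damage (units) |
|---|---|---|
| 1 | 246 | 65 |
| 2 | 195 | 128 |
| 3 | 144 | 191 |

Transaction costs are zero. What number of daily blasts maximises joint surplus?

2

Bargaining reaches the level where marginal profit last exceeds marginal dust damage.
That holds through level 2 (195 ≥ 128) but not at 3 (144 < 191).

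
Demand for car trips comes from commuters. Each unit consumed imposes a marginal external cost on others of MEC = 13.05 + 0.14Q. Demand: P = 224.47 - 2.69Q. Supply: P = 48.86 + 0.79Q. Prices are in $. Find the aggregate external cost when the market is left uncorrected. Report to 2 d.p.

$836.79

Market equilibrium (private): 48.86 + 0.79Q = 224.47 - 2.69Q → Q_m = 50.4626.
Total external cost = ∫₀^{Q_m} (13.05 + 0.14Q) dQ = 13.05×50.4626 + ½×0.14×50.4626² = 836.7901.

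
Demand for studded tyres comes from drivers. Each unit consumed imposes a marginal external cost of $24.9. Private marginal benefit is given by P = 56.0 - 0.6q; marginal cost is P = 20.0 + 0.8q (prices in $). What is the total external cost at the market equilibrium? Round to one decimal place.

Market equilibrium (private): 20.0 + 0.8q = 56.0 - 0.6q → q_m = 25.7143.
Total external cost = MEC × q_m = 24.9 × 25.7143 = 640.2861.

$640.3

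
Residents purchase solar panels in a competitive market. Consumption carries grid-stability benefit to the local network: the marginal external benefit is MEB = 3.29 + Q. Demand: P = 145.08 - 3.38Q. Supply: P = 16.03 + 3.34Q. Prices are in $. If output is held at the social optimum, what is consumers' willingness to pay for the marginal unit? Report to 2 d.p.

P = $66.88

Social marginal benefit = demand + MEB = 148.37 - 2.38Q.
Set SMB = MC: 148.37 - 2.38Q = 16.03 + 3.34Q → Q* = 23.1364.
Consumer price on the demand curve at Q*: 145.08 − 3.38×23.1364 = 66.8790.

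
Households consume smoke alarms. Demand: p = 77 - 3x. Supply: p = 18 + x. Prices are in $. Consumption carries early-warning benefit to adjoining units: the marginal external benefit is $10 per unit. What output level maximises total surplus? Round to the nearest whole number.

x* = 17

Social marginal benefit = demand + MEB = 87 - 3x.
Set SMB = MC: 87 - 3x = 18 + x → x* = 17.2500.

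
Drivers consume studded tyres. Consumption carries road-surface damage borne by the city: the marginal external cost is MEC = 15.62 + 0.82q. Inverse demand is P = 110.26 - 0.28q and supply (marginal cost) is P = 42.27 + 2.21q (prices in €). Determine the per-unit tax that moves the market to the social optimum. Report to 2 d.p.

tax = €28.59 per unit

Social marginal benefit = demand − MEC = 94.64 - 1.10q.
Set SMB = MC: 94.64 - 1.10q = 42.27 + 2.21q → q* = 15.8218.
The Pigouvian tax equals MEC at q*: 15.62 + 0.82×15.8218 = 28.5939.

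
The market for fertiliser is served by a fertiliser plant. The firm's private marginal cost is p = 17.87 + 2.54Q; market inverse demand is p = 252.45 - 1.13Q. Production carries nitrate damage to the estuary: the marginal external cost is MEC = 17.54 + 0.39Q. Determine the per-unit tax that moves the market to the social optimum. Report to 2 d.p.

tax = 38.39 per unit

Social marginal cost = private MC + MEC = 35.41 + 2.93Q.
Set SMC = demand: 35.41 + 2.93Q = 252.45 - 1.13Q → Q* = 53.4581.
The Pigouvian tax equals MEC at Q*: 17.54 + 0.39×53.4581 = 38.3887.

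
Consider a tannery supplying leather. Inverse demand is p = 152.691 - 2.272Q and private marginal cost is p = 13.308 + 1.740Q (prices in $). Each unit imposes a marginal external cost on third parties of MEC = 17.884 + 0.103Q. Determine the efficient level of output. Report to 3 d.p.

Social marginal cost = private MC + MEC = 31.192 + 1.843Q.
Set SMC = demand: 31.192 + 1.843Q = 152.691 - 2.272Q → Q* = 29.5259.

Q* = 29.526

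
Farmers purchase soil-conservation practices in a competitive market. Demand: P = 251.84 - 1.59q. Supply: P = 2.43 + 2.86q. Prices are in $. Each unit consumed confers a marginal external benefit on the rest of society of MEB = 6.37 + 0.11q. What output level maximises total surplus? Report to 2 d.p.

q* = 58.94

Social marginal benefit = demand + MEB = 258.21 - 1.48q.
Set SMB = MC: 258.21 - 1.48q = 2.43 + 2.86q → q* = 58.9355.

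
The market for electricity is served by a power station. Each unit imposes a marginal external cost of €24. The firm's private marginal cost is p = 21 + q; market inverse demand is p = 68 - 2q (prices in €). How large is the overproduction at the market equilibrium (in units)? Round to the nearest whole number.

8 units

Market equilibrium (private): 21 + q = 68 - 2q → q_m = 15.6667.
Social marginal cost = private MC + MEC = 45 + q.
Set SMC = demand: 45 + q = 68 - 2q → q* = 7.6667.
Gap = |15.6667 − 7.6667| = 8.0000.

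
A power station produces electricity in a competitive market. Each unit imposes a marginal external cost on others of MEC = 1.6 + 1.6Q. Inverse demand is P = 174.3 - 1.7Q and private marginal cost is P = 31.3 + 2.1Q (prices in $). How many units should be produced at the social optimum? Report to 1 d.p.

Social marginal cost = private MC + MEC = 32.9 + 3.7Q.
Set SMC = demand: 32.9 + 3.7Q = 174.3 - 1.7Q → Q* = 26.1852.

Q* = 26.2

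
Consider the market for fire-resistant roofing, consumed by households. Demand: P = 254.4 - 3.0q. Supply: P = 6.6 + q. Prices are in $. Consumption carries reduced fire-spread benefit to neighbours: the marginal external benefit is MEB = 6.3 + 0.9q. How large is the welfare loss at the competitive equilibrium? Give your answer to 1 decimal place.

DWL = $621.1

Market equilibrium (private): 6.6 + q = 254.4 - 3.0q → q_m = 61.9500.
Social marginal benefit = demand + MEB = 260.7 - 2.1q.
Set SMB = MC: 260.7 - 2.1q = 6.6 + q → q* = 81.9677.
The loss is the area between SMB and MC from q* to q_m; with linear curves that's a triangle of height MEB(q_m).
DWL = ½ × 20.0177 × 62.0550 = 621.0992.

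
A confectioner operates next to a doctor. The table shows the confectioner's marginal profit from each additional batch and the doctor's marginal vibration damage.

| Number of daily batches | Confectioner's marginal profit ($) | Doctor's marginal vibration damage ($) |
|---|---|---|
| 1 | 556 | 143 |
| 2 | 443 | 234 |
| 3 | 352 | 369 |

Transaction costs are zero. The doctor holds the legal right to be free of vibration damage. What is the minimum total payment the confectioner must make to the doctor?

$377

Efficient level: marginal profit ≥ marginal vibration damage through level 2, so k* = 2.
With the doctor holding the right, the confectioner must at least compensate total damage at k*: 143 + 234 = 377.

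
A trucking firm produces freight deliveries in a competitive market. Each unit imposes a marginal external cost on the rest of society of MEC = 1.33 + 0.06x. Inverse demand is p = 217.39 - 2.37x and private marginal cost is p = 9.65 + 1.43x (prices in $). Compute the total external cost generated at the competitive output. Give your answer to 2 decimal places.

$162.37

Market equilibrium (private): 9.65 + 1.43x = 217.39 - 2.37x → x_m = 54.6684.
Total external cost = ∫₀^{x_m} (1.33 + 0.06x) dx = 1.33×54.6684 + ½×0.06×54.6684² = 162.3680.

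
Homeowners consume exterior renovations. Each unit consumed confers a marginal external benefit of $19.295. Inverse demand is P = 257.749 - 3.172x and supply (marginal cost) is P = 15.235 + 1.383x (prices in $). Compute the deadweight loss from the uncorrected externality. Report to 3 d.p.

Market equilibrium (private): 15.235 + 1.383x = 257.749 - 3.172x → x_m = 53.2413.
Social marginal benefit = demand + MEB = 277.044 - 3.172x.
Set SMB = MC: 277.044 - 3.172x = 15.235 + 1.383x → x* = 57.4773.
Height of the DWL triangle at x_m is SMB(x_m) − MC(x_m) = MEB(x_m) = 19.2950.
DWL = ½ × 4.2360 × 19.2950 = 40.8668.

DWL = $40.867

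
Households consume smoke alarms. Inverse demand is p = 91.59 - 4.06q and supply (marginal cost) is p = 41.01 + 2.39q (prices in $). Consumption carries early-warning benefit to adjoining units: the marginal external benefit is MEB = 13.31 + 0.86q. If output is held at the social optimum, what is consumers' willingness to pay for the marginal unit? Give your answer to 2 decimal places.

Social marginal benefit = demand + MEB = 104.90 - 3.20q.
Set SMB = MC: 104.90 - 3.20q = 41.01 + 2.39q → q* = 11.4293.
Consumer price on the demand curve at q*: 91.59 − 4.06×11.4293 = 45.1870.

P = $45.19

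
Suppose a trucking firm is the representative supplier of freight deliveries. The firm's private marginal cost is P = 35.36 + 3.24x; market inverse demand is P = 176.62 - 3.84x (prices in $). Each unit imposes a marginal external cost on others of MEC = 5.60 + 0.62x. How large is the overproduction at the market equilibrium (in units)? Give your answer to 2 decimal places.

Market equilibrium (private): 35.36 + 3.24x = 176.62 - 3.84x → x_m = 19.9520.
Social marginal cost = private MC + MEC = 40.96 + 3.86x.
Set SMC = demand: 40.96 + 3.86x = 176.62 - 3.84x → x* = 17.6182.
Gap = |19.9520 − 17.6182| = 2.3338.

2.33 units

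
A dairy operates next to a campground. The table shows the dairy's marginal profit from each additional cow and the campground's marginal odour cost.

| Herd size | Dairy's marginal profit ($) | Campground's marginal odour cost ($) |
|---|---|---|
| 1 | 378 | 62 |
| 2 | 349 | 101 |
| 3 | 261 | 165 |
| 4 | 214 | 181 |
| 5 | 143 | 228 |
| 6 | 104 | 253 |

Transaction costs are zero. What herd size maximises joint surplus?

4

Bargaining reaches the level where marginal profit last exceeds marginal odour cost.
That holds through level 4 (214 ≥ 181) but not at 5 (143 < 228).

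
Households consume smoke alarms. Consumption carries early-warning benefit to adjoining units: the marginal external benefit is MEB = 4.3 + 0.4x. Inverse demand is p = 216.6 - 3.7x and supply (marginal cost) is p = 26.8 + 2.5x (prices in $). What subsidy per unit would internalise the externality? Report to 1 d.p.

Social marginal benefit = demand + MEB = 220.9 - 3.3x.
Set SMB = MC: 220.9 - 3.3x = 26.8 + 2.5x → x* = 33.4655.
The Pigouvian subsidy equals MEB at x*: 4.3 + 0.4×33.4655 = 17.6862.

subsidy = $17.7 per unit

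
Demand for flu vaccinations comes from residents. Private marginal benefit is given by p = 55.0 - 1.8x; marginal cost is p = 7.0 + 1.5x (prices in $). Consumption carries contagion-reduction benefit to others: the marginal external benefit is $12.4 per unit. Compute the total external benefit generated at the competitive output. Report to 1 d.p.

Market equilibrium (private): 7.0 + 1.5x = 55.0 - 1.8x → x_m = 14.5455.
Total external benefit = MEB × x_m = 12.4 × 14.5455 = 180.3642.

$180.4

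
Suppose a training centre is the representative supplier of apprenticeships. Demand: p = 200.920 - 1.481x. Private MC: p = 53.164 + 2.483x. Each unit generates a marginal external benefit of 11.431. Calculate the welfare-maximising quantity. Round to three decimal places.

x* = 40.158

Social marginal cost = private MC − MEB = 41.733 + 2.483x.
Set SMC = demand: 41.733 + 2.483x = 200.920 - 1.481x → x* = 40.1582.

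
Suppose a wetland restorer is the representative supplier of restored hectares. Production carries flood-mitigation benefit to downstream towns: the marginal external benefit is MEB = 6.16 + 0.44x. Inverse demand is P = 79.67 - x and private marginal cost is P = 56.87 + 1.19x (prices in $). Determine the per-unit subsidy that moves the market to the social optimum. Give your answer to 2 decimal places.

Social marginal cost = private MC − MEB = 50.71 + 0.75x.
Set SMC = demand: 50.71 + 0.75x = 79.67 - x → x* = 16.5486.
The Pigouvian subsidy equals MEB at x*: 6.16 + 0.44×16.5486 = 13.4414.

subsidy = $13.44 per unit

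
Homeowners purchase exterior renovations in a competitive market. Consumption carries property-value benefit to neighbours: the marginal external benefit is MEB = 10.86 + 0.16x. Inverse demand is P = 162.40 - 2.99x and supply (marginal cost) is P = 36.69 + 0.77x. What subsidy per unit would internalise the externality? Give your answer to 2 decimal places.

subsidy = 16.93 per unit

Social marginal benefit = demand + MEB = 173.26 - 2.83x.
Set SMB = MC: 173.26 - 2.83x = 36.69 + 0.77x → x* = 37.9361.
The Pigouvian subsidy equals MEB at x*: 10.86 + 0.16×37.9361 = 16.9298.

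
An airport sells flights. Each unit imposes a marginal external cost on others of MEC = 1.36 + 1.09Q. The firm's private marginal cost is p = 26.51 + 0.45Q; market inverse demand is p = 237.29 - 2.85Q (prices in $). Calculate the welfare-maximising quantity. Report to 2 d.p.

Q* = 47.70

Social marginal cost = private MC + MEC = 27.87 + 1.54Q.
Set SMC = demand: 27.87 + 1.54Q = 237.29 - 2.85Q → Q* = 47.7039.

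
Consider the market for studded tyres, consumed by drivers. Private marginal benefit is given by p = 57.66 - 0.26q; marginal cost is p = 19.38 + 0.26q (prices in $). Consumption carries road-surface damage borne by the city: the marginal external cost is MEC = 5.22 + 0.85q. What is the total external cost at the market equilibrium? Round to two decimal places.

Market equilibrium (private): 19.38 + 0.26q = 57.66 - 0.26q → q_m = 73.6154.
Total external cost = ∫₀^{q_m} (5.22 + 0.85q) dq = 5.22×73.6154 + ½×0.85×73.6154² = 2687.4439.

$2687.44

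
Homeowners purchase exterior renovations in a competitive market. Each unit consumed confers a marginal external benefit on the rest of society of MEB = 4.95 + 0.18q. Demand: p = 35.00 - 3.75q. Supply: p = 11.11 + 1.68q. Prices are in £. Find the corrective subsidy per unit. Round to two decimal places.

Social marginal benefit = demand + MEB = 39.95 - 3.57q.
Set SMB = MC: 39.95 - 3.57q = 11.11 + 1.68q → q* = 5.4933.
The Pigouvian subsidy equals MEB at q*: 4.95 + 0.18×5.4933 = 5.9388.

subsidy = £5.94 per unit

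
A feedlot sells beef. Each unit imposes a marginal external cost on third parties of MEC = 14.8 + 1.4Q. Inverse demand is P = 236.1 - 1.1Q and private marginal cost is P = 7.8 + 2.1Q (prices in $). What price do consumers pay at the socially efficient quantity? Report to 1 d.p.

Social marginal cost = private MC + MEC = 22.6 + 3.5Q.
Set SMC = demand: 22.6 + 3.5Q = 236.1 - 1.1Q → Q* = 46.4130.
Consumer price on the demand curve at Q*: 236.1 − 1.1×46.4130 = 185.0457.

P = $185.0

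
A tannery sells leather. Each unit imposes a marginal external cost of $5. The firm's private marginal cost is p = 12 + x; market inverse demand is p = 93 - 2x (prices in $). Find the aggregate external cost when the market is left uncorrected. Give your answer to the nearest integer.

Market equilibrium (private): 12 + x = 93 - 2x → x_m = 27.0000.
Total external cost = MEC × x_m = 5 × 27.0000 = 135.0000.

$135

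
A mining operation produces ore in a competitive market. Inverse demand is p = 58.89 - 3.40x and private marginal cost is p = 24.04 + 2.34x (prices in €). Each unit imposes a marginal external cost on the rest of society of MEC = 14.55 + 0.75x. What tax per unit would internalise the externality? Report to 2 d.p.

Social marginal cost = private MC + MEC = 38.59 + 3.09x.
Set SMC = demand: 38.59 + 3.09x = 58.89 - 3.40x → x* = 3.1279.
The Pigouvian tax equals MEC at x*: 14.55 + 0.75×3.1279 = 16.8959.

tax = €16.90 per unit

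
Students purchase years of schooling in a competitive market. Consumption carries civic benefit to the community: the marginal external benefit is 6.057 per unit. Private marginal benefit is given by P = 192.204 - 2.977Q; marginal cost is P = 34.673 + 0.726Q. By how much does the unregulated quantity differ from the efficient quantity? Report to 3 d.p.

1.636 units

Market equilibrium (private): 34.673 + 0.726Q = 192.204 - 2.977Q → Q_m = 42.5415.
Social marginal benefit = demand + MEB = 198.261 - 2.977Q.
Set SMB = MC: 198.261 - 2.977Q = 34.673 + 0.726Q → Q* = 44.1772.
Gap = |42.5415 − 44.1772| = 1.6357.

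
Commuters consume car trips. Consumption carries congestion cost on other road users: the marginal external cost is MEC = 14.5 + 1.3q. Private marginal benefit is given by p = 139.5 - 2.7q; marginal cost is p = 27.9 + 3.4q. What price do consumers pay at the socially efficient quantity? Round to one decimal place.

P = 104.1

Social marginal benefit = demand − MEC = 125.0 - 4.0q.
Set SMB = MC: 125.0 - 4.0q = 27.9 + 3.4q → q* = 13.1216.
Consumer price on the demand curve at q*: 139.5 − 2.7×13.1216 = 104.0717.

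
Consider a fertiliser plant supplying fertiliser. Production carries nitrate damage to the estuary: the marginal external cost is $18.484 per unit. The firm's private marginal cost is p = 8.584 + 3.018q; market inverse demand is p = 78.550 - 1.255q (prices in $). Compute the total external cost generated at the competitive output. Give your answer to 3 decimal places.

$302.657

Market equilibrium (private): 8.584 + 3.018q = 78.550 - 1.255q → q_m = 16.3740.
Total external cost = MEC × q_m = 18.484 × 16.3740 = 302.6570.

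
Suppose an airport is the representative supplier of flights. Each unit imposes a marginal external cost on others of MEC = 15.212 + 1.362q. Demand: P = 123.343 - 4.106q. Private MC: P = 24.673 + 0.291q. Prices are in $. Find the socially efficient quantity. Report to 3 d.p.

q* = 14.492

Social marginal cost = private MC + MEC = 39.885 + 1.653q.
Set SMC = demand: 39.885 + 1.653q = 123.343 - 4.106q → q* = 14.4918.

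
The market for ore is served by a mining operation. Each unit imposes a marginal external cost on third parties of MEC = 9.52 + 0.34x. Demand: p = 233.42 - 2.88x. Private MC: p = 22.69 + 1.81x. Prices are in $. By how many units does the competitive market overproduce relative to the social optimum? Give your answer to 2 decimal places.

Market equilibrium (private): 22.69 + 1.81x = 233.42 - 2.88x → x_m = 44.9318.
Social marginal cost = private MC + MEC = 32.21 + 2.15x.
Set SMC = demand: 32.21 + 2.15x = 233.42 - 2.88x → x* = 40.0020.
Gap = |44.9318 − 40.0020| = 4.9298.

4.93 units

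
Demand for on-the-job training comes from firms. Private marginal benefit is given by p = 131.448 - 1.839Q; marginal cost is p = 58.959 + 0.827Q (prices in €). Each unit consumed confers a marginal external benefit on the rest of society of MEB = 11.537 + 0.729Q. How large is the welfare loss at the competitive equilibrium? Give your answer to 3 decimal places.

DWL = €253.837

Market equilibrium (private): 58.959 + 0.827Q = 131.448 - 1.839Q → Q_m = 27.1902.
Social marginal benefit = demand + MEB = 142.985 - 1.110Q.
Set SMB = MC: 142.985 - 1.110Q = 58.959 + 0.827Q → Q* = 43.3795.
The welfare-loss triangle has base |Q_m − Q*| and height MEB(Q_m) (the vertical gap between SMB and MC is zero at Q* and MEB at Q_m).
DWL = ½ × 16.1893 × 31.3586 = 253.8369.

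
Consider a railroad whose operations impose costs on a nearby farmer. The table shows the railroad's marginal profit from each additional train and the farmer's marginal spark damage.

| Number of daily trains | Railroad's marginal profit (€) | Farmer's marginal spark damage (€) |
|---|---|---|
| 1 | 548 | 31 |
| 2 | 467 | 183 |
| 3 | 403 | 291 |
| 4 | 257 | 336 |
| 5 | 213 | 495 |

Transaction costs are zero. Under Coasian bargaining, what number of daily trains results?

3

Bargaining reaches the level where marginal profit last exceeds marginal spark damage.
That holds through level 3 (403 ≥ 291) but not at 4 (257 < 336).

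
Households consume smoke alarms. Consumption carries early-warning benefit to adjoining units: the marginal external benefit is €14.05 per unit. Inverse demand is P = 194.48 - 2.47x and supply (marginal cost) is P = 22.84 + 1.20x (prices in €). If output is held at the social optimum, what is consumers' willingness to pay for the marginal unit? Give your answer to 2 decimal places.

Social marginal benefit = demand + MEB = 208.53 - 2.47x.
Set SMB = MC: 208.53 - 2.47x = 22.84 + 1.20x → x* = 50.5967.
Consumer price on the demand curve at x*: 194.48 − 2.47×50.5967 = 69.5062.

P = €69.51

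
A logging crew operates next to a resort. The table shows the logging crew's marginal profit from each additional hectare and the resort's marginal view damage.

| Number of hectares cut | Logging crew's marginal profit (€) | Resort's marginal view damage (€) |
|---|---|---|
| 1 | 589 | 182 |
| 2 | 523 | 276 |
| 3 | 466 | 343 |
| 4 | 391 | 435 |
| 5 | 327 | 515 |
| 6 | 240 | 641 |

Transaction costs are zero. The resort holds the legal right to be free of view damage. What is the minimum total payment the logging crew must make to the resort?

Efficient level: marginal profit ≥ marginal view damage through level 3, so k* = 3.
With the resort holding the right, the logging crew must at least compensate total damage at k*: 182 + 276 + 343 = 801.

€801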